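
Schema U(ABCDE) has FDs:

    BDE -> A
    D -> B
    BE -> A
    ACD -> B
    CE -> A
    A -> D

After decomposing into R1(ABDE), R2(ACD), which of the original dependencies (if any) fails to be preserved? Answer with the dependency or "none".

CE -> A

Check CE → A: no single fragment contains all of {ACE}, and the restricted closure of {CE} across the fragments never reaches {A}.
BDE → A is preserved.
D → B is preserved.
BE → A is preserved.
ACD → B is preserved.
A → D is preserved.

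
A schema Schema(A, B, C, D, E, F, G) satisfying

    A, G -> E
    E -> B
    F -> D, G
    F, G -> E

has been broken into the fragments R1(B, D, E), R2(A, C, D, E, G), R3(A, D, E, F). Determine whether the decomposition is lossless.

No

Chase test. Columns are A, B, C, D, E, F, G; row i has aⱼ where attribute j ∈ Ri, else bᵢⱼ.
Initial tableau (one row per fragment):
  row 1: b11 a2 b13 a4 a5 b16 b17
  row 2: a1 b22 a3 a4 a5 b26 a7
  row 3: a1 b32 b33 a4 a5 a6 b37
Rows 1 and 2 agree on E; apply E→B and equate their B entries.
Rows 1 and 3 agree on E; apply E→B and equate their B entries.
No row becomes fully distinguished — the join is lossy.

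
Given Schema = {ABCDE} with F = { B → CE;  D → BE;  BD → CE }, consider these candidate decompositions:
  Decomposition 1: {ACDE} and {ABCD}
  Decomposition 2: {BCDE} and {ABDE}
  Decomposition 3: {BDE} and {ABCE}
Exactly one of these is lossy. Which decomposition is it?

Decomposition 1: common = {ACD}, closure = {ABCDE} → lossless.
Decomposition 2: common = {BDE}, closure = {BCDE} → lossless.
Decomposition 3: common = {BE}, closure = {BCE} → lossy.

Decomposition 3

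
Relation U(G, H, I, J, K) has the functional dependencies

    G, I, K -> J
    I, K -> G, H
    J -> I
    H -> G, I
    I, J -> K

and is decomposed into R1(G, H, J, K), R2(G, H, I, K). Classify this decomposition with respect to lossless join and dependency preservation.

lossless and dependency-preserving

Lossless test: (G, H, K)⁺ = {G, H, I, J, K}, which contains all of one fragment — lossless.
Dependency preservation: G, I, K → J; J → I; I, J → K are not contained in any single fragment, but the restricted closure of each left-hand side across the fragments still reaches the right-hand side; the remaining FDs each lie inside some fragment. All dependencies are preserved.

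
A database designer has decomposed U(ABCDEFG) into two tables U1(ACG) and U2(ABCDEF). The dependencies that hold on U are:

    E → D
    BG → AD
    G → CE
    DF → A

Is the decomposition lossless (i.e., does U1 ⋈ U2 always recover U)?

No

Common attributes: U1 ∩ U2 = {AC}.
No dependency enlarges {AC}, so (AC)⁺ = {AC}.
The closure contains neither all of U1 = {ACG} nor all of U2 = {ABCDEF}, so the common attributes are not a superkey of either fragment. The join is lossy.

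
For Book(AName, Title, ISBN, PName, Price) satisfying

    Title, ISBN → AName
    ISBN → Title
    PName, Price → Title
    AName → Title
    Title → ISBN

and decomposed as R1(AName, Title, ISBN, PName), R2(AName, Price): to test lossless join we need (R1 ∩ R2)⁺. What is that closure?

AName, Title, ISBN

R1 ∩ R2 = {AName}.
AName → Title applies, adding Title
Title → ISBN applies, adding ISBN
Closure: {AName, Title, ISBN}.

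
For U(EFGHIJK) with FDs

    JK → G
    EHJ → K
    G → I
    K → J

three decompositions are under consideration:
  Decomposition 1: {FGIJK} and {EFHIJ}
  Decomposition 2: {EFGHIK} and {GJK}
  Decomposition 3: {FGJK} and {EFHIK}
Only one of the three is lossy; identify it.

Decomposition 1: common = {FIJ}, closure = {FIJ} → lossy.
Decomposition 2: common = {GK}, closure = {GIJK} → lossless.
Decomposition 3: common = {FK}, closure = {FGIJK} → lossless.

Decomposition 1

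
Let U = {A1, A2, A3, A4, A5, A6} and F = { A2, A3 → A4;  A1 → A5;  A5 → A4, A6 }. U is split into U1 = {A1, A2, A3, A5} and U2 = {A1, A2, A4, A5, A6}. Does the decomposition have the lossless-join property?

Common attributes: U1 ∩ U2 = {A1, A2, A5}.
Closure of {A1, A2, A5}: A5 → A4, A6 applies, adding A4, A6. So (A1, A2, A5)⁺ = {A1, A2, A4, A5, A6}.
This closure contains every attribute of U2, so U1 ∩ U2 → U2. The join is lossless.

Yes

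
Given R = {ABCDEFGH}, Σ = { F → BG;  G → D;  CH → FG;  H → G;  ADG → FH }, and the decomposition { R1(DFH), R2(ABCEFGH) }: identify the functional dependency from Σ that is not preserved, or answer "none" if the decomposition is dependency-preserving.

Check G → D: no single fragment contains all of {DG}, and the restricted closure of {G} across the fragments never reaches {D}.
F → BG is preserved.
CH → FG is preserved.
H → G is preserved.
ADG → FH is preserved.

G → D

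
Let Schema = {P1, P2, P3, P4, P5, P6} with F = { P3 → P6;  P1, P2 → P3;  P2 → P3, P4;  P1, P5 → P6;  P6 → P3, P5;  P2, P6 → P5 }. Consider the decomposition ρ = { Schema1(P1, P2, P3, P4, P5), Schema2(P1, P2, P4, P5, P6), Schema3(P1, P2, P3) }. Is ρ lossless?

Yes

Chase test. Columns are P1, P2, P3, P4, P5, P6; row i has aⱼ where attribute j ∈ Schemai, else bᵢⱼ.
Initial tableau (one row per fragment):
  row 1: a1 a2 a3 a4 a5 b16
  row 2: a1 a2 b23 a4 a5 a6
  row 3: a1 a2 a3 b34 b35 b36
Rows 1 and 3 agree on P3; apply P3→P6 and equate their P6 entries.
Rows 1 and 2 agree on P1, P2; apply P1, P2→P3 and equate their P3 entries.
Rows 1 and 3 agree on P2; apply P2→P3, P4 and equate their P3, P4 entries.
Rows 1 and 2 agree on P1, P5; apply P1, P5→P6 and equate their P6 entries.
Rows 1 and 3 agree on P6; apply P6→P3, P5 and equate their P3, P5 entries.
Row 1 is now all distinguished symbols — the join is lossless.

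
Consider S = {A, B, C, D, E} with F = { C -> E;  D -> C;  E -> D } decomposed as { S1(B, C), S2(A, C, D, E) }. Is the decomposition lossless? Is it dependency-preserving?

Lossless test: (C)⁺ = {C, D, E}, which is a superkey of neither fragment — lossy.
Dependency preservation: every FD's attributes lie within a single fragment, so each can be enforced locally — preserved.

lossy but dependency-preserving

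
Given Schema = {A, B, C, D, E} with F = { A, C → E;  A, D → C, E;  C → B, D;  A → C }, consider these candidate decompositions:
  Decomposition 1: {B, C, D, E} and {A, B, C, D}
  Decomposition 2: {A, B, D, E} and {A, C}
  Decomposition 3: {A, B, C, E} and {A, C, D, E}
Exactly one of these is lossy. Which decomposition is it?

Decomposition 1: common = {B, C, D}, closure = {B, C, D} → lossy.
Decomposition 2: common = {A}, closure = {A, B, C, D, E} → lossless.
Decomposition 3: common = {A, C, E}, closure = {A, B, C, D, E} → lossless.

Decomposition 1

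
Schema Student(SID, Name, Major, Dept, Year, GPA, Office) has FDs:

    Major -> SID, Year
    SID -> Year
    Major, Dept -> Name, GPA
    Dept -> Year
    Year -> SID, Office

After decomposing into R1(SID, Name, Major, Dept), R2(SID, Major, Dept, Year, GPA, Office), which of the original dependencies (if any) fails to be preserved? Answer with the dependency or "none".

Major → SID, Year lies within R2.
SID → Year lies within R2.
Major, Dept → Name, GPA: restricted closure across fragments reaches Name, GPA.
Dept → Year lies within R2.
Year → SID, Office lies within R2.
Every dependency is enforceable on the fragments, so the decomposition is dependency-preserving.

none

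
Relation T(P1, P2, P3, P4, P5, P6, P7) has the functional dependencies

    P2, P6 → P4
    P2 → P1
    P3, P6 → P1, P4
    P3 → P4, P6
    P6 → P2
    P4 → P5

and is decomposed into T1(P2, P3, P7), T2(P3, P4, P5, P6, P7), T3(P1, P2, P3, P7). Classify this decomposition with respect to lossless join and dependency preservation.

lossless but not dependency-preserving

Lossless test (chase): Rows 1 and 3 agree on P2; apply P2→P1 and equate their P1 entries. Rows 1 and 2 agree on P3; apply P3→P4, P6 and equate their P4, P6 entries. Rows 1 and 3 agree on P3; apply P3→P4, P6 and equate their P4, P6 entries. Rows 1 and 2 agree on P6; apply P6→P2 and equate their P2 entries. Rows 1 and 2 agree on P4; apply P4→P5 and equate their P5 entries. Rows 1 and 3 agree on P4; apply P4→P5 and equate their P5 entries. Rows 1 and 2 agree on P2; apply P2→P1 and equate their P1 entries. Row 1 is now all distinguished symbols — the join is lossless.
Dependency preservation: the restricted closure of {P6} across the fragments never reaches {P2}, so P6 → P2 cannot be enforced without a join — not preserved.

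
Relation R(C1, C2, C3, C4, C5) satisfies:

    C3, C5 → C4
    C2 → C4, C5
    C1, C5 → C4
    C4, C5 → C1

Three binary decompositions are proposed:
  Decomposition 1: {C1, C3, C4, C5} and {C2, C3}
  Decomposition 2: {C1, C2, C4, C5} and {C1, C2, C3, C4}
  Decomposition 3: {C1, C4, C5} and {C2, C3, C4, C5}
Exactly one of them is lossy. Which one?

Decomposition 1

Decomposition 1: common = {C3}, closure = {C3} → lossy.
Decomposition 2: common = {C1, C2, C4}, closure = {C1, C2, C4, C5} → lossless.
Decomposition 3: common = {C4, C5}, closure = {C1, C4, C5} → lossless.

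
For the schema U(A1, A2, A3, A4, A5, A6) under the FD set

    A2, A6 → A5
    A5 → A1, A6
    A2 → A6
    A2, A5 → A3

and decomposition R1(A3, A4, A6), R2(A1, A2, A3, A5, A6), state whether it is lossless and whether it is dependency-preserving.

lossy but dependency-preserving

Lossless test: (A3, A6)⁺ = {A3, A6}, which is a superkey of neither fragment — lossy.
Dependency preservation: every FD's attributes lie within a single fragment, so each can be enforced locally — preserved.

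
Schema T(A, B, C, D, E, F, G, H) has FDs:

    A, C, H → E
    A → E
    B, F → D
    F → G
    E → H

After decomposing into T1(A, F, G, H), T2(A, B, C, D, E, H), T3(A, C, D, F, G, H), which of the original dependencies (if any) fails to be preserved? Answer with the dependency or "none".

Check B, F → D: no single fragment contains all of {B, D, F}, and the restricted closure of {B, F} across the fragments never reaches {D}.
A, C, H → E is preserved.
A → E is preserved.
F → G is preserved.
E → H is preserved.

B, F → D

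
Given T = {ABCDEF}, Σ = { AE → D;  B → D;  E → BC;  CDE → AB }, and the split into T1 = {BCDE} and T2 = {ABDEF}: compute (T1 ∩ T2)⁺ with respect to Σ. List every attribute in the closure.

ABCDE

T1 ∩ T2 = {BDE}.
E → BC applies, adding C
CDE → AB applies, adding A
Closure: {ABCDE}.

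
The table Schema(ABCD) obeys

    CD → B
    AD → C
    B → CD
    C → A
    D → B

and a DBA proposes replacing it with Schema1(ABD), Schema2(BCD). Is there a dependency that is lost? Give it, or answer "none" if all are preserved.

C → A

Check C → A: no single fragment contains all of {AC}, and the restricted closure of {C} across the fragments never reaches {A}.
CD → B is preserved.
AD → C is preserved.
B → CD is preserved.
D → B is preserved.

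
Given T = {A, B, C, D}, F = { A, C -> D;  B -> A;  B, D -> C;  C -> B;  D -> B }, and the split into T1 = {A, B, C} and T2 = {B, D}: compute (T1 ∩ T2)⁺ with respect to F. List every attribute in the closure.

A, B

T1 ∩ T2 = {B}.
B → A applies, adding A
Closure: {A, B}.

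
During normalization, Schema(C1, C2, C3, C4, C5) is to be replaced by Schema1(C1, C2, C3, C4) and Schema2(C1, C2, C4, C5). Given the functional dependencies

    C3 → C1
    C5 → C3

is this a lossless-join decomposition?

Common attributes: Schema1 ∩ Schema2 = {C1, C2, C4}.
No dependency enlarges {C1, C2, C4}, so (C1, C2, C4)⁺ = {C1, C2, C4}.
The closure contains neither all of Schema1 = {C1, C2, C3, C4} nor all of Schema2 = {C1, C2, C4, C5}, so the common attributes are not a superkey of either fragment. The join is lossy.

No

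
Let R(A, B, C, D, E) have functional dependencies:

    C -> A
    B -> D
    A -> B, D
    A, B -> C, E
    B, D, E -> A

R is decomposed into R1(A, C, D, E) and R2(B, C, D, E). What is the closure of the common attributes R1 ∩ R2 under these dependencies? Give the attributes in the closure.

A, B, C, D, E

R1 ∩ R2 = {C, D, E}.
C → A applies, adding A
A → B, D applies, adding B
Closure: {A, B, C, D, E}.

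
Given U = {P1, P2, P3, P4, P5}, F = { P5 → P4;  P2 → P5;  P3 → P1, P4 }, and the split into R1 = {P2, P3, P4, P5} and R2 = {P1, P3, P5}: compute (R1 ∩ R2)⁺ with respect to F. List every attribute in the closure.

R1 ∩ R2 = {P3, P5}.
P5 → P4 applies, adding P4
P3 → P1, P4 applies, adding P1
Closure: {P1, P3, P4, P5}.

P1, P3, P4, P5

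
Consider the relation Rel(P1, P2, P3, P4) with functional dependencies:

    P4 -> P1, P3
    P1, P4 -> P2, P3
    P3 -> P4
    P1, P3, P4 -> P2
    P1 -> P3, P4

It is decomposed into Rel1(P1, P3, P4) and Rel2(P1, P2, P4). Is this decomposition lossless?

Common attributes: Rel1 ∩ Rel2 = {P1, P4}.
Closure of {P1, P4}: P4 → P1, P3 applies, adding P3; P1, P4 → P2, P3 applies, adding P2. So (P1, P4)⁺ = {P1, P2, P3, P4}.
This closure contains every attribute of Rel1, so Rel1 ∩ Rel2 → Rel1. The join is lossless.

Yes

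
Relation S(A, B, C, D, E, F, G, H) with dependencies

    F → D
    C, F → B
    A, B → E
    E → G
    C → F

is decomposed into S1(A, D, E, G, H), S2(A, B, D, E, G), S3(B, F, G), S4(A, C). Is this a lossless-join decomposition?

No

Chase test. Columns are A, B, C, D, E, F, G, H; row i has aⱼ where attribute j ∈ Si, else bᵢⱼ.
Initial tableau (one row per fragment):
  row 1: a1 b12 b13 a4 a5 b16 a7 a8
  row 2: a1 a2 b23 a4 a5 b26 a7 b28
  row 3: b31 a2 b33 b34 b35 a6 a7 b38
  row 4: a1 b42 a3 b44 b45 b46 b47 b48
No row becomes fully distinguished — the join is lossy.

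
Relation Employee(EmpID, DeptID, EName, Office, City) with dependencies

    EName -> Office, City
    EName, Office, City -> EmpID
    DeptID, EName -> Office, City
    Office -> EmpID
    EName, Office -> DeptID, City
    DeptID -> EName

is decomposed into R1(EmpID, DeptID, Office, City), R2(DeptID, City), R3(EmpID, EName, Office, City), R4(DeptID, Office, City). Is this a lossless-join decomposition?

Chase test. Columns are EmpID, DeptID, EName, Office, City; row i has aⱼ where attribute j ∈ Ri, else bᵢⱼ.
Initial tableau (one row per fragment):
  row 1: a1 a2 b13 a4 a5
  row 2: b21 a2 b23 b24 a5
  row 3: a1 b32 a3 a4 a5
  row 4: b41 a2 b43 a4 a5
Rows 1 and 4 agree on Office; apply Office→EmpID and equate their EmpID entries.
Rows 1 and 2 agree on DeptID; apply DeptID→EName and equate their EName entries.
Rows 1 and 4 agree on DeptID; apply DeptID→EName and equate their EName entries.
Rows 1 and 2 agree on EName; apply EName→Office, City and equate their Office, City entries.
Rows 1 and 2 agree on EName, Office, City; apply EName, Office, City→EmpID and equate their EmpID entries.
No row becomes fully distinguished — the join is lossy.

No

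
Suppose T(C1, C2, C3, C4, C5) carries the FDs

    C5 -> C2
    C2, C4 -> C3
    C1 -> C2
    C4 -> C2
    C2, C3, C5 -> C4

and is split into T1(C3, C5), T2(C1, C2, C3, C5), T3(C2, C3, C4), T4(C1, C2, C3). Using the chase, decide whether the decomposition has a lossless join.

Chase test. Columns are C1, C2, C3, C4, C5; row i has aⱼ where attribute j ∈ Ti, else bᵢⱼ.
Initial tableau (one row per fragment):
  row 1: b11 b12 a3 b14 a5
  row 2: a1 a2 a3 b24 a5
  row 3: b31 a2 a3 a4 b35
  row 4: a1 a2 a3 b44 b45
Rows 1 and 2 agree on C5; apply C5→C2 and equate their C2 entries.
Rows 1 and 2 agree on C2, C3, C5; apply C2, C3, C5→C4 and equate their C4 entries.
No row becomes fully distinguished — the join is lossy.

No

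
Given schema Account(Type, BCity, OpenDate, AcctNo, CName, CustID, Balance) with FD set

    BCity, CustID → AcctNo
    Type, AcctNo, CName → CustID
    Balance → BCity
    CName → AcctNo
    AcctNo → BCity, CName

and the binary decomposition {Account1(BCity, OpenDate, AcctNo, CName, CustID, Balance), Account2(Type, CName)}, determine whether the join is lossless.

Common attributes: Account1 ∩ Account2 = {CName}.
Closure of {CName}: CName → AcctNo applies, adding AcctNo; AcctNo → BCity, CName applies, adding BCity. So (CName)⁺ = {BCity, AcctNo, CName}.
The closure contains neither all of Account1 = {BCity, OpenDate, AcctNo, CName, CustID, Balance} nor all of Account2 = {Type, CName}, so the common attributes are not a superkey of either fragment. The join is lossy.

No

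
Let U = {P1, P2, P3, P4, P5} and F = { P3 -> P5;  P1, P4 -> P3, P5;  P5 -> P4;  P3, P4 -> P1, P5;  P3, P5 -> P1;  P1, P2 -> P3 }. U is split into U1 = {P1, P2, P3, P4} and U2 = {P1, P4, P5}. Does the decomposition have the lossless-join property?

Common attributes: U1 ∩ U2 = {P1, P4}.
Closure of {P1, P4}: P1, P4 → P3, P5 applies, adding P3, P5. So (P1, P4)⁺ = {P1, P3, P4, P5}.
This closure contains every attribute of U2, so U1 ∩ U2 → U2. The join is lossless.

Yes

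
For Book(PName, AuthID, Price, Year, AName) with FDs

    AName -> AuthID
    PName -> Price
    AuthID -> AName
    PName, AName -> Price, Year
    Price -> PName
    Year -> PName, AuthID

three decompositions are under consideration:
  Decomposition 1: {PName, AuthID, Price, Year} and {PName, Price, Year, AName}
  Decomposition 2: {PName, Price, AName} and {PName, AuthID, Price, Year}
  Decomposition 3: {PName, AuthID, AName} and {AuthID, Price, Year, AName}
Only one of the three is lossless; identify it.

Decomposition 1: common = {PName, Price, Year}, closure = {PName, AuthID, Price, Year, AName} → lossless.
Decomposition 2: common = {PName, Price}, closure = {PName, Price} → lossy.
Decomposition 3: common = {AuthID, AName}, closure = {AuthID, AName} → lossy.

Decomposition 1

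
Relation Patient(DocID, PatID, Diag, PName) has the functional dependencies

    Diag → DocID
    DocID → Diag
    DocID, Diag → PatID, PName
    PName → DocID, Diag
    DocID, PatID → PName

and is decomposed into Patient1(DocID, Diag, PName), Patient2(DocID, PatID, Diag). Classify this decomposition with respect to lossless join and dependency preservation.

lossless and dependency-preserving

Lossless test: (DocID, Diag)⁺ = {DocID, PatID, Diag, PName}, which contains all of one fragment — lossless.
Dependency preservation: DocID, Diag → PatID, PName; DocID, PatID → PName are not contained in any single fragment, but the restricted closure of each left-hand side across the fragments still reaches the right-hand side; the remaining FDs each lie inside some fragment. All dependencies are preserved.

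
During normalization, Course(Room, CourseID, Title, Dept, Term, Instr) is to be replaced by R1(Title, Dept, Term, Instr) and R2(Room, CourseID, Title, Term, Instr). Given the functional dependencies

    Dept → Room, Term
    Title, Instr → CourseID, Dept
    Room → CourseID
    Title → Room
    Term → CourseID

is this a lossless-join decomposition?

Yes

Common attributes: R1 ∩ R2 = {Title, Term, Instr}.
Closure of {Title, Term, Instr}: Title, Instr → CourseID, Dept applies, adding CourseID, Dept; Title → Room applies, adding Room. So (Title, Term, Instr)⁺ = {Room, CourseID, Title, Dept, Term, Instr}.
This closure contains every attribute of R1, so R1 ∩ R2 → R1. The join is lossless.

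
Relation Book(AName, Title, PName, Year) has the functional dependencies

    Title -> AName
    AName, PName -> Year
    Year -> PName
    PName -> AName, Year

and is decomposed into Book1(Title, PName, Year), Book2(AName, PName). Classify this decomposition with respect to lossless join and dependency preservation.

Lossless test: (PName)⁺ = {AName, PName, Year}, which contains all of one fragment — lossless.
Dependency preservation: the restricted closure of {Title} across the fragments never reaches {AName}, so Title → AName cannot be enforced without a join — not preserved.

lossless but not dependency-preserving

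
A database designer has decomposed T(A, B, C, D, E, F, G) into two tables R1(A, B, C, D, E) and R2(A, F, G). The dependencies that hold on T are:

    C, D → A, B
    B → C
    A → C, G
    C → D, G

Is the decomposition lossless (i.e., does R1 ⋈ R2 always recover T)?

No

Common attributes: R1 ∩ R2 = {A}.
Closure of {A}: A → C, G applies, adding C, G; C → D, G applies, adding D; C, D → A, B applies, adding B. So (A)⁺ = {A, B, C, D, G}.
The closure contains neither all of R1 = {A, B, C, D, E} nor all of R2 = {A, F, G}, so the common attributes are not a superkey of either fragment. The join is lossy.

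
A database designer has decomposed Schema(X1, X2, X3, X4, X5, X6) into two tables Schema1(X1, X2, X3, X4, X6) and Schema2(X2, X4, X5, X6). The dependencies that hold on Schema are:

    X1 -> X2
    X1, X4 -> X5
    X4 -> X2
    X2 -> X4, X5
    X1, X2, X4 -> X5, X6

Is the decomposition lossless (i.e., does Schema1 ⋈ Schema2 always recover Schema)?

Yes

Common attributes: Schema1 ∩ Schema2 = {X2, X4, X6}.
Closure of {X2, X4, X6}: X2 → X4, X5 applies, adding X5. So (X2, X4, X6)⁺ = {X2, X4, X5, X6}.
This closure contains every attribute of Schema2, so Schema1 ∩ Schema2 → Schema2. The join is lossless.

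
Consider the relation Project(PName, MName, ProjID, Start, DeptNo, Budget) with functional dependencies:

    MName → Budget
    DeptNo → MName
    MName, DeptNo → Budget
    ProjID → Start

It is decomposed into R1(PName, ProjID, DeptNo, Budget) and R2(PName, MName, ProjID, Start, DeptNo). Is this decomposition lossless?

Common attributes: R1 ∩ R2 = {PName, ProjID, DeptNo}.
Closure of {PName, ProjID, DeptNo}: DeptNo → MName applies, adding MName; MName, DeptNo → Budget applies, adding Budget; ProjID → Start applies, adding Start. So (PName, ProjID, DeptNo)⁺ = {PName, MName, ProjID, Start, DeptNo, Budget}.
This closure contains every attribute of R1, so R1 ∩ R2 → R1. The join is lossless.

Yes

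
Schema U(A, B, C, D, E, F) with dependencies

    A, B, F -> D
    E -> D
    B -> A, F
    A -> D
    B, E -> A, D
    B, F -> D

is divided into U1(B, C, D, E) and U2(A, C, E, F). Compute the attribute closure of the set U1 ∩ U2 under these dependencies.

C, D, E

U1 ∩ U2 = {C, E}.
E → D applies, adding D
Closure: {C, D, E}.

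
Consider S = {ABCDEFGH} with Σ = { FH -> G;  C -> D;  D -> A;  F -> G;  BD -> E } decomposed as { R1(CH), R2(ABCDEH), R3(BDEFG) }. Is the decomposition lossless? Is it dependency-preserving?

Lossless test (chase): Rows 1 and 2 agree on C; apply C→D and equate their D entries. Rows 1 and 2 agree on D; apply D→A and equate their A entries. Rows 1 and 3 agree on D; apply D→A and equate their A entries. No row becomes fully distinguished — the join is lossy.
Dependency preservation: FH → G is not contained in any single fragment, but the restricted closure of its left-hand side across the fragments still reaches the right-hand side; the remaining FDs each lie inside some fragment. All dependencies are preserved.

lossy but dependency-preserving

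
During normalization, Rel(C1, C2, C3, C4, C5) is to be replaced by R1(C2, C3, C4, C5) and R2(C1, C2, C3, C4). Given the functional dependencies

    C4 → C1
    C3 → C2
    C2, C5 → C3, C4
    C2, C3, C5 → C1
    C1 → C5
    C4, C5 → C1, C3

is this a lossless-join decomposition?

Common attributes: R1 ∩ R2 = {C2, C3, C4}.
Closure of {C2, C3, C4}: C4 → C1 applies, adding C1; C1 → C5 applies, adding C5. So (C2, C3, C4)⁺ = {C1, C2, C3, C4, C5}.
This closure contains every attribute of R1, so R1 ∩ R2 → R1. The join is lossless.

Yes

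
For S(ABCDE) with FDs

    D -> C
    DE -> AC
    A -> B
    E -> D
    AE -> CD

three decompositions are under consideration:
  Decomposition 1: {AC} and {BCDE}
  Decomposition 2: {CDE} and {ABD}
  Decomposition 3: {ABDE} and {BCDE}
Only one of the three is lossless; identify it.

Decomposition 3

Decomposition 1: common = {C}, closure = {C} → lossy.
Decomposition 2: common = {D}, closure = {CD} → lossy.
Decomposition 3: common = {BDE}, closure = {ABCDE} → lossless.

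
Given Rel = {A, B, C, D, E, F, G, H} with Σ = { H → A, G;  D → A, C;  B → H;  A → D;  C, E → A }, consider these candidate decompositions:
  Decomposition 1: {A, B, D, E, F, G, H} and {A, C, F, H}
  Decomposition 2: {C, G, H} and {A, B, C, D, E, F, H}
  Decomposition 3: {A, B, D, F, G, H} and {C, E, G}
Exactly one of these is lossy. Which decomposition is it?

Decomposition 1: common = {A, F, H}, closure = {A, C, D, F, G, H} → lossless.
Decomposition 2: common = {C, H}, closure = {A, C, D, G, H} → lossless.
Decomposition 3: common = {G}, closure = {G} → lossy.

Decomposition 3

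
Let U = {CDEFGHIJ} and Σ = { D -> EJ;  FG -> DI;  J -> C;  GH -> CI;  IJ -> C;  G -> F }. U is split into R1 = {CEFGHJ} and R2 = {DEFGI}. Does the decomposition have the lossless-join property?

Yes

Common attributes: R1 ∩ R2 = {EFG}.
Closure of {EFG}: FG → DI applies, adding DI; D → EJ applies, adding J; J → C applies, adding C. So (EFG)⁺ = {CDEFGIJ}.
This closure contains every attribute of R2, so R1 ∩ R2 → R2. The join is lossless.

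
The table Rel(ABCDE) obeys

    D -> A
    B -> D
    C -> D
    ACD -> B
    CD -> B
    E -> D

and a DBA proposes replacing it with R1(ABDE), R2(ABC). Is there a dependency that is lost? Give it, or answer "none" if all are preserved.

D → A lies within R1.
B → D lies within R1.
C → D: restricted closure across fragments reaches D.
ACD → B: restricted closure across fragments reaches B.
CD → B: restricted closure across fragments reaches B.
E → D lies within R1.
Every dependency is enforceable on the fragments, so the decomposition is dependency-preserving.

none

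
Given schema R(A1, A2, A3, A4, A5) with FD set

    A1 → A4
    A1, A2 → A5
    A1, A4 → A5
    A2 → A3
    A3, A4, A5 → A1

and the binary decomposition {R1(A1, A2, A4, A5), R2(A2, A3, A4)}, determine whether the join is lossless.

Common attributes: R1 ∩ R2 = {A2, A4}.
Closure of {A2, A4}: A2 → A3 applies, adding A3. So (A2, A4)⁺ = {A2, A3, A4}.
This closure contains every attribute of R2, so R1 ∩ R2 → R2. The join is lossless.

Yes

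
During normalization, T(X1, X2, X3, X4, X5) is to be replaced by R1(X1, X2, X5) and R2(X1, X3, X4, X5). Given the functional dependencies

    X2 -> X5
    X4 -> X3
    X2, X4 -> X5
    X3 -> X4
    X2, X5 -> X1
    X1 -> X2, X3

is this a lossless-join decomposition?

Common attributes: R1 ∩ R2 = {X1, X5}.
Closure of {X1, X5}: X1 → X2, X3 applies, adding X2, X3; X3 → X4 applies, adding X4. So (X1, X5)⁺ = {X1, X2, X3, X4, X5}.
This closure contains every attribute of R1, so R1 ∩ R2 → R1. The join is lossless.

Yes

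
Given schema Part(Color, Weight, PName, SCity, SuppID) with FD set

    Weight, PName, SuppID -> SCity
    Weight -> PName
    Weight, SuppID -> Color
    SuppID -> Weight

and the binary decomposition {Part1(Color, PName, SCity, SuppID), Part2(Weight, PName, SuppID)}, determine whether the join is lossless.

Common attributes: Part1 ∩ Part2 = {PName, SuppID}.
Closure of {PName, SuppID}: SuppID → Weight applies, adding Weight; Weight, PName, SuppID → SCity applies, adding SCity; Weight, SuppID → Color applies, adding Color. So (PName, SuppID)⁺ = {Color, Weight, PName, SCity, SuppID}.
This closure contains every attribute of Part1, so Part1 ∩ Part2 → Part1. The join is lossless.

Yes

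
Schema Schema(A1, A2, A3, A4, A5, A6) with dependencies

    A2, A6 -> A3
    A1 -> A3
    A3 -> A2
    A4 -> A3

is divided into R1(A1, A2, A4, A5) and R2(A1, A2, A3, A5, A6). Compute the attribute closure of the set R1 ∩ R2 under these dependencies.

R1 ∩ R2 = {A1, A2, A5}.
A1 → A3 applies, adding A3
Closure: {A1, A2, A3, A5}.

A1, A2, A3, A5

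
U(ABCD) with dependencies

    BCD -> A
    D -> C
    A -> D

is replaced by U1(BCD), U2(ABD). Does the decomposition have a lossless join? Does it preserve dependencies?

Lossless test: (BD)⁺ = {ABCD}, which contains all of one fragment — lossless.
Dependency preservation: BCD → A is not contained in any single fragment, but the restricted closure of its left-hand side across the fragments still reaches the right-hand side; the remaining FDs each lie inside some fragment. All dependencies are preserved.

lossless and dependency-preserving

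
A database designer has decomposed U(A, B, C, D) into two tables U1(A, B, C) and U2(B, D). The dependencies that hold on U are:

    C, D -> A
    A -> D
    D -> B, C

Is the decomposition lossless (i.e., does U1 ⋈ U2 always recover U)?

No

Common attributes: U1 ∩ U2 = {B}.
No dependency enlarges {B}, so (B)⁺ = {B}.
The closure contains neither all of U1 = {A, B, C} nor all of U2 = {B, D}, so the common attributes are not a superkey of either fragment. The join is lossy.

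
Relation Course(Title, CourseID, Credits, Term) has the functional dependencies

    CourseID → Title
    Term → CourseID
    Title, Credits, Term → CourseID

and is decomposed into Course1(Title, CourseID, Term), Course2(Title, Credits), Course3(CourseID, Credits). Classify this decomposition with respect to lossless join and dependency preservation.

lossy but dependency-preserving

Lossless test (chase): Rows 1 and 3 agree on CourseID; apply CourseID→Title and equate their Title entries. No row becomes fully distinguished — the join is lossy.
Dependency preservation: Title, Credits, Term → CourseID is not contained in any single fragment, but the restricted closure of its left-hand side across the fragments still reaches the right-hand side; the remaining FDs each lie inside some fragment. All dependencies are preserved.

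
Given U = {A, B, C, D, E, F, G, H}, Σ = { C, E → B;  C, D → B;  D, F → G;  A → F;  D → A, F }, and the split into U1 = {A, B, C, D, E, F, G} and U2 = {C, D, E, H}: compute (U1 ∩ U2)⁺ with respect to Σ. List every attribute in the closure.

A, B, C, D, E, F, G

U1 ∩ U2 = {C, D, E}.
C, E → B applies, adding B
D → A, F applies, adding A, F
D, F → G applies, adding G
Closure: {A, B, C, D, E, F, G}.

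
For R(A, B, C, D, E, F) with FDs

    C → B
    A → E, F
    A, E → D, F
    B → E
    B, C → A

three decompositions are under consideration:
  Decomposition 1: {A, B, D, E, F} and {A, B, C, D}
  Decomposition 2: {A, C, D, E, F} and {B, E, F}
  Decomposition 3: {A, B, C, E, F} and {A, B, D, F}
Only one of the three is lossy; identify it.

Decomposition 2

Decomposition 1: common = {A, B, D}, closure = {A, B, D, E, F} → lossless.
Decomposition 2: common = {E, F}, closure = {E, F} → lossy.
Decomposition 3: common = {A, B, F}, closure = {A, B, D, E, F} → lossless.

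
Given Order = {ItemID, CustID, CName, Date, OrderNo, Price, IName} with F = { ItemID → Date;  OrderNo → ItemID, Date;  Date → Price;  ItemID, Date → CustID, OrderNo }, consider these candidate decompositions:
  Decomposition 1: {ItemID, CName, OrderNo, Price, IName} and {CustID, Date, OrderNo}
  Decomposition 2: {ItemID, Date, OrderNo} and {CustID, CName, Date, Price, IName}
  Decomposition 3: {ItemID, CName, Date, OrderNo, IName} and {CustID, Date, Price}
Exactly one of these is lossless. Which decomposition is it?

Decomposition 1: common = {OrderNo}, closure = {ItemID, CustID, Date, OrderNo, Price} → lossless.
Decomposition 2: common = {Date}, closure = {Date, Price} → lossy.
Decomposition 3: common = {Date}, closure = {Date, Price} → lossy.

Decomposition 1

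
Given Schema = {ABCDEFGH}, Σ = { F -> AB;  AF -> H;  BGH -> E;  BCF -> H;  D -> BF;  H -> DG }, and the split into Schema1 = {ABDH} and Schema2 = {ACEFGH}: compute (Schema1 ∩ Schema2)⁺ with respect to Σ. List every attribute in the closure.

ABDEFGH

Schema1 ∩ Schema2 = {AH}.
H → DG applies, adding DG
D → BF applies, adding BF
BGH → E applies, adding E
Closure: {ABDEFGH}.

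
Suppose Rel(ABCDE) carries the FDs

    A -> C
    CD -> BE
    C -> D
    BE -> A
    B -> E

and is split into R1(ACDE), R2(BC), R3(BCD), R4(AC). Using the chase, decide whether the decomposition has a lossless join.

Yes

Chase test. Columns are ABCDE; row i has aⱼ where attribute j ∈ Ri, else bᵢⱼ.
Initial tableau (one row per fragment):
  row 1: a1 b12 a3 a4 a5
  row 2: b21 a2 a3 b24 b25
  row 3: b31 a2 a3 a4 b35
  row 4: a1 b42 a3 b44 b45
Rows 1 and 3 agree on CD; apply CD→BE and equate their BE entries.
Rows 1 and 2 agree on C; apply C→D and equate their D entries.
Rows 1 and 4 agree on C; apply C→D and equate their D entries.
Rows 1 and 3 agree on BE; apply BE→A and equate their A entries.
Rows 1 and 2 agree on B; apply B→E and equate their E entries.
Rows 1 and 4 agree on CD; apply CD→BE and equate their BE entries.
Rows 1 and 2 agree on BE; apply BE→A and equate their A entries.
Row 1 is now all distinguished symbols — the join is lossless.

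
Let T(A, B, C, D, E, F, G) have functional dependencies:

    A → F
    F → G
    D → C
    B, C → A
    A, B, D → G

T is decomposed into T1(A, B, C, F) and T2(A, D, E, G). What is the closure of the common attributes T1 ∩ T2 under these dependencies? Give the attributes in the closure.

T1 ∩ T2 = {A}.
A → F applies, adding F
F → G applies, adding G
Closure: {A, F, G}.

A, F, G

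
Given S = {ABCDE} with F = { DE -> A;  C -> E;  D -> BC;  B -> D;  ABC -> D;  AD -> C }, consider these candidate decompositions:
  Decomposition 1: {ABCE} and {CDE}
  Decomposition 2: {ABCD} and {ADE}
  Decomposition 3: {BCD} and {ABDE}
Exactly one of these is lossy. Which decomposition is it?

Decomposition 1: common = {CE}, closure = {CE} → lossy.
Decomposition 2: common = {AD}, closure = {ABCDE} → lossless.
Decomposition 3: common = {BD}, closure = {ABCDE} → lossless.

Decomposition 1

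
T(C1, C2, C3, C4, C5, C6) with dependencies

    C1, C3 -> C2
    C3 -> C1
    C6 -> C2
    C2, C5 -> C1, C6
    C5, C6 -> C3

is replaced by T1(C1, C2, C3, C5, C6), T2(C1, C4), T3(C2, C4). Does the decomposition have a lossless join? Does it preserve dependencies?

Lossless test (chase): applying each FD to every pair of rows produces no changes in the tableau, so no row becomes fully distinguished — the join is lossy.
Dependency preservation: every FD's attributes lie within a single fragment, so each can be enforced locally — preserved.

lossy but dependency-preserving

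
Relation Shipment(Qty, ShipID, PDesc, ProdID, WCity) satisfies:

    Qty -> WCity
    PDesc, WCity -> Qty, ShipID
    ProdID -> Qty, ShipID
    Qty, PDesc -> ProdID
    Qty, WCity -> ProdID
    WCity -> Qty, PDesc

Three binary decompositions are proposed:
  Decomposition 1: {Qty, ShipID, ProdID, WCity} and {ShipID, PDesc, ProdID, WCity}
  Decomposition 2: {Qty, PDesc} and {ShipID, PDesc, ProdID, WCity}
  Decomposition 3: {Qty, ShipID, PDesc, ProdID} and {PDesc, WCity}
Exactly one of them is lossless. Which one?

Decomposition 1: common = {ShipID, ProdID, WCity}, closure = {Qty, ShipID, PDesc, ProdID, WCity} → lossless.
Decomposition 2: common = {PDesc}, closure = {PDesc} → lossy.
Decomposition 3: common = {PDesc}, closure = {PDesc} → lossy.

Decomposition 1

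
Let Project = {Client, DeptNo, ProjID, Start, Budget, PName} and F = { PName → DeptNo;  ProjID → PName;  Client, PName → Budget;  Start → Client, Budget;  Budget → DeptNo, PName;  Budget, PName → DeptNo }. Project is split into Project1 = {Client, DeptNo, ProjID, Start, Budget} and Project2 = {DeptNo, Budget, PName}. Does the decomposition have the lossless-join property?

Common attributes: Project1 ∩ Project2 = {DeptNo, Budget}.
Closure of {DeptNo, Budget}: Budget → DeptNo, PName applies, adding PName. So (DeptNo, Budget)⁺ = {DeptNo, Budget, PName}.
This closure contains every attribute of Project2, so Project1 ∩ Project2 → Project2. The join is lossless.

Yes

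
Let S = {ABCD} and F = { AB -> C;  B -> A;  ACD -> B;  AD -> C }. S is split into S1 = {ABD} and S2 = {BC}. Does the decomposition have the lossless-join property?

Common attributes: S1 ∩ S2 = {B}.
Closure of {B}: B → A applies, adding A; AB → C applies, adding C. So (B)⁺ = {ABC}.
This closure contains every attribute of S2, so S1 ∩ S2 → S2. The join is lossless.

Yes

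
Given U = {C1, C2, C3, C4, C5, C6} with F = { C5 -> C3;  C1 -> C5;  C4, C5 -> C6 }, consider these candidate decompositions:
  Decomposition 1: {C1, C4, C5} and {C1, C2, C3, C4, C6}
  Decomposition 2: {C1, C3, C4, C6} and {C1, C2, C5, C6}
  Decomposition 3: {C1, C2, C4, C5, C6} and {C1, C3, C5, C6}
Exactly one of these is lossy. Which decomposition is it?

Decomposition 2

Decomposition 1: common = {C1, C4}, closure = {C1, C3, C4, C5, C6} → lossless.
Decomposition 2: common = {C1, C6}, closure = {C1, C3, C5, C6} → lossy.
Decomposition 3: common = {C1, C5, C6}, closure = {C1, C3, C5, C6} → lossless.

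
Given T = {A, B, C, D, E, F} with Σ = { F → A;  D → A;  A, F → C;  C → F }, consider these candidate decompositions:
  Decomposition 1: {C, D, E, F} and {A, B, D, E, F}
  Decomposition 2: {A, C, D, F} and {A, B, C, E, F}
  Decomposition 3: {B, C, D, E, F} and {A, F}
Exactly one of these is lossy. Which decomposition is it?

Decomposition 2

Decomposition 1: common = {D, E, F}, closure = {A, C, D, E, F} → lossless.
Decomposition 2: common = {A, C, F}, closure = {A, C, F} → lossy.
Decomposition 3: common = {F}, closure = {A, C, F} → lossless.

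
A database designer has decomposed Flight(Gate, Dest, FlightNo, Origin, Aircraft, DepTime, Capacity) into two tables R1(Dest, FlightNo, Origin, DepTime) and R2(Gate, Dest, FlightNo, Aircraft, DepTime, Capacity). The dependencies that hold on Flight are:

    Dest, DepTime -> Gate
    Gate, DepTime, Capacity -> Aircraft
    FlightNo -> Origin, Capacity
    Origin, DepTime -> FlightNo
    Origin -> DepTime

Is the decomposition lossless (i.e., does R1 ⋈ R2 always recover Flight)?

Common attributes: R1 ∩ R2 = {Dest, FlightNo, DepTime}.
Closure of {Dest, FlightNo, DepTime}: Dest, DepTime → Gate applies, adding Gate; FlightNo → Origin, Capacity applies, adding Origin, Capacity; Gate, DepTime, Capacity → Aircraft applies, adding Aircraft. So (Dest, FlightNo, DepTime)⁺ = {Gate, Dest, FlightNo, Origin, Aircraft, DepTime, Capacity}.
This closure contains every attribute of R1, so R1 ∩ R2 → R1. The join is lossless.

Yes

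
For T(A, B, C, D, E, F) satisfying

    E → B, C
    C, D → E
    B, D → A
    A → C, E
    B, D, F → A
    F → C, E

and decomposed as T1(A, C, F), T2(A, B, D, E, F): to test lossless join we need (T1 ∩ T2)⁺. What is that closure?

T1 ∩ T2 = {A, F}.
A → C, E applies, adding C, E
E → B, C applies, adding B
Closure: {A, B, C, E, F}.

A, B, C, E, F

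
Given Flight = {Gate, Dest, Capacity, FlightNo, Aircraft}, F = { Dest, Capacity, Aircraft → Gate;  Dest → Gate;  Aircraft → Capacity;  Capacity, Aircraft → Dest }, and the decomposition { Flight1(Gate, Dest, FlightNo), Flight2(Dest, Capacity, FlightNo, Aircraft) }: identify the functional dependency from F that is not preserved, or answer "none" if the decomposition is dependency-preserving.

none

Dest, Capacity, Aircraft → Gate: restricted closure across fragments reaches Gate.
Dest → Gate lies within Flight1.
Aircraft → Capacity lies within Flight2.
Capacity, Aircraft → Dest lies within Flight2.
Every dependency is enforceable on the fragments, so the decomposition is dependency-preserving.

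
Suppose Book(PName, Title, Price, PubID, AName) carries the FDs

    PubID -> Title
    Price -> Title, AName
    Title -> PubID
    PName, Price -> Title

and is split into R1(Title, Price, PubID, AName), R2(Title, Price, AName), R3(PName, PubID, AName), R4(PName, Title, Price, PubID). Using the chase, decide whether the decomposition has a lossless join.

Yes

Chase test. Columns are PName, Title, Price, PubID, AName; row i has aⱼ where attribute j ∈ Ri, else bᵢⱼ.
Initial tableau (one row per fragment):
  row 1: b11 a2 a3 a4 a5
  row 2: b21 a2 a3 b24 a5
  row 3: a1 b32 b33 a4 a5
  row 4: a1 a2 a3 a4 b45
Rows 1 and 3 agree on PubID; apply PubID→Title and equate their Title entries.
Rows 1 and 4 agree on Price; apply Price→Title, AName and equate their Title, AName entries.
Rows 1 and 2 agree on Title; apply Title→PubID and equate their PubID entries.
Row 4 is now all distinguished symbols — the join is lossless.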